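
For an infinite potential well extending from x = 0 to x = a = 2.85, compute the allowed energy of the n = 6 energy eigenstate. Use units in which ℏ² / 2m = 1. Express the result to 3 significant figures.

The infinite-well eigenfunctions ψ_n = √(2/a) sin(nπx/a) vanish at both walls, giving E_n = n²π²ℏ²/(2ma²).
E_6 = 6² × π² / (2 × 0.5 × 2.85²) = 43.74.

E = 43.7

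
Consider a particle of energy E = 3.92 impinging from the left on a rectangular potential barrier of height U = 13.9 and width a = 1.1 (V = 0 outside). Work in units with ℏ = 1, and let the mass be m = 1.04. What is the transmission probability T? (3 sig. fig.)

T = 0.000144

E < U: inside the barrier ψ ∝ e^{±κx} with κ = √(2m(U − E))/ℏ = 4.556.
κa = 5.012, sinh(κa) = 75.08.
Matching ψ, ψ′ at both faces gives T = [1 + U² sinh²(κa) / (4E(U − E))]⁻¹ = 1/6961 = 0.000144.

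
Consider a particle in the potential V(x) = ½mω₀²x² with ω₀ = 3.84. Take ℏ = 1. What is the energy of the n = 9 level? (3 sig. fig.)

The oscillator eigenvalues are E_n = ℏω₀(n + ½), so E_9 = 3.84 × 9.5 = 36.48.

E = 36.5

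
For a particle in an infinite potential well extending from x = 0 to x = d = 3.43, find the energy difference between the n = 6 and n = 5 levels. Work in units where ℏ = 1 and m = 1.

ΔE = 4.61

E_n = n²π²ℏ²/(2md²), so ΔE = (6² − 5²) π²ℏ²/(2md²).
ΔE = 11 × π² / (2 × 1 × 3.43²) = 4.614.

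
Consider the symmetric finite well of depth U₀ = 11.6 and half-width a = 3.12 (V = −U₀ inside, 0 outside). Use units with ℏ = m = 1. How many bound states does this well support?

Define the well-strength parameter z₀ = (a/ℏ)√(2mU₀) = 3.12 × √(2·1·11.6) = 15.03.
A new bound state (alternating even/odd) appears each time z₀ passes a multiple of π/2, so N = ⌊2z₀/π⌋ + 1 = ⌊9.567⌋ + 1 = 10.

N = 10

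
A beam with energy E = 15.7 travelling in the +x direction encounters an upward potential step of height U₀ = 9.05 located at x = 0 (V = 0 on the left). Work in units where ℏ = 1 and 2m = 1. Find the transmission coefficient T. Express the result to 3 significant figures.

T = 0.955

On each side the TISE gives plane waves with k = √(2m(E − V))/ℏ: k₁ = √(2·½·15.7) = 3.962, k₂ = √(2·½·6.65) = 2.579.
Continuity of ψ and ψ′ at the step yields the reflection amplitude r = (k₁ − k₂)/(k₁ + k₂) = 0.2115; thus R = |r|² = 0.04474, T = 0.9553.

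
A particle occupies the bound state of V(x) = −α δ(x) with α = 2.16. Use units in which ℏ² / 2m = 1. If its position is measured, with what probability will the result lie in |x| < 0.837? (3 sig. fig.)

The normalised bound state is ψ = √κ e^{−κ|x|} with κ = mα/ℏ² = 1.080.
P(|x| < d) = ∫_{−d}^{d} κ e^{−2κ|x|} dx = 1 − e^{−2κd} = 1 − e^{−1.808} = 0.8360.

P = 0.836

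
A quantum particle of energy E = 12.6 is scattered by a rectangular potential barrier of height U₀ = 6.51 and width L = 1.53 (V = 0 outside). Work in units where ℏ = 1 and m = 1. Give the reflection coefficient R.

E > U₀: inside the barrier k₂ = √(2m(E − U₀))/ℏ = 3.490, k₂L = 5.340.
T = [1 + U₀² sin²(k₂L) / (4E(E − U₀))]⁻¹ = 1/1.091 = 0.917.
R = 1 − T = 0.0830.

R = 0.0830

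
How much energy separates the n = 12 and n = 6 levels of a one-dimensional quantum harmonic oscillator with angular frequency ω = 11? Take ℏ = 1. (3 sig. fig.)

ΔE = 66.0

E_n = ℏω(n + ½), so ΔE = (12 − 6) ℏω = 6 × 11 = 66.00.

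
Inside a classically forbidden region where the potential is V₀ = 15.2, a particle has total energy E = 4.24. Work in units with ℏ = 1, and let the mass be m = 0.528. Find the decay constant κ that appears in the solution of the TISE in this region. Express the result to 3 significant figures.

κ = 3.40

Since E < V₀ the TISE in this region is ψ'' = κ²ψ with κ = √(2m(V₀ − E))/ℏ.
κ = √(2 × 0.528 × 10.96) = 3.402.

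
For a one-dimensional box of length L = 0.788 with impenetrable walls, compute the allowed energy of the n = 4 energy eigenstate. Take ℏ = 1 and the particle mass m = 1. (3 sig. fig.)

E = 127

Requiring ψ(0) = ψ(L) = 0 quantises k = nπ/L, hence E_n = ℏ²k²/2m = n²π²ℏ²/(2mL²).
E_4 = 4² × π² / (2 × 1 × 0.788²) = 127.2.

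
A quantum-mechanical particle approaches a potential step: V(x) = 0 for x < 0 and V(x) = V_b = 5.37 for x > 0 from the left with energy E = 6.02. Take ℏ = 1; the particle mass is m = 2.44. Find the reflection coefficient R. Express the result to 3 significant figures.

R = 0.255

The wavenumbers are k₁ = √(2mE)/ℏ = 5.420 on the left and k₂ = √(2m(E − V_b))/ℏ = 1.781 on the right.
Matching ψ and ψ′ at x = 0 gives r = (k₁ − k₂)/(k₁ + k₂), so R = r² = 0.2554 and T = 1 − R = 0.7446.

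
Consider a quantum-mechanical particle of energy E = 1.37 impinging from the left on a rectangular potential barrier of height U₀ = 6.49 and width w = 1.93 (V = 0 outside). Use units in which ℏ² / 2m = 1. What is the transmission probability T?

T = 0.000429

E < U₀: inside the barrier ψ ∝ e^{±κx} with κ = √(2m(U₀ − E))/ℏ = 2.263.
κw = 4.367, sinh(κw) = 39.40.
Matching ψ, ψ′ at both faces gives T = [1 + U₀² sinh²(κw) / (4E(U₀ − E))]⁻¹ = 1/2331 = 0.000429.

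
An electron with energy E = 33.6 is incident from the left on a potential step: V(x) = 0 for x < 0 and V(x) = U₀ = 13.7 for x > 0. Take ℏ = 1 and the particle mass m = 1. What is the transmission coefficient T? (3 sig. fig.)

The wavenumbers are k₁ = √(2mE)/ℏ = 8.198 on the left and k₂ = √(2m(E − U₀))/ℏ = 6.309 on the right.
Matching ψ and ψ′ at x = 0 gives r = (k₁ − k₂)/(k₁ + k₂), so R = r² = 0.01695 and T = 1 − R = 0.9830.

T = 0.983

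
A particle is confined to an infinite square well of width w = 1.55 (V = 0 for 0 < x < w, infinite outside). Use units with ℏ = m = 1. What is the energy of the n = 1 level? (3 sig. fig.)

E = 2.05

Requiring ψ(0) = ψ(w) = 0 quantises k = nπ/w, hence E_n = ℏ²k²/2m = n²π²ℏ²/(2mw²).
E_1 = 1² × π² / (2 × 1 × 1.55²) = 2.054.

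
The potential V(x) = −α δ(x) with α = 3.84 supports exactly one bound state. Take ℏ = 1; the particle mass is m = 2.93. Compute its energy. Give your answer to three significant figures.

E = -21.6

For x ≠ 0 the bound state is ψ ∝ e^{−κ|x|}; integrating the TISE across the delta gives the cusp condition 2κ = 2mα/ℏ², so κ = 11.25.
Then E = −ℏ²κ²/(2m) = −mα²/(2ℏ²) = -21.60.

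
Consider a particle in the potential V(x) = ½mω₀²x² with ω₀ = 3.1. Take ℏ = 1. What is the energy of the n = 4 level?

E = 14.0

Using E_n = (n + ½)ℏω₀: E_4 = 4.5 × 3.1 = 13.95.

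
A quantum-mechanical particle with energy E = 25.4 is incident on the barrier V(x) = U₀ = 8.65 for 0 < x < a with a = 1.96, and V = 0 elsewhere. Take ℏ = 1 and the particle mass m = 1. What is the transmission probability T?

E > U₀: inside the barrier k₂ = √(2m(E − U₀))/ℏ = 5.788, k₂a = 11.34.
T = [1 + U₀² sin²(k₂a) / (4E(E − U₀))]⁻¹ = 1/1.039 = 0.963.

T = 0.963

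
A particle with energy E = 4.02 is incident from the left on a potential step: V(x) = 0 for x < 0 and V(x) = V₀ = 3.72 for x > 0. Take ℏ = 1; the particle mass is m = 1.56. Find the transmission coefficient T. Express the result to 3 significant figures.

The wavenumbers are k₁ = √(2mE)/ℏ = 3.542 on the left and k₂ = √(2m(E − V₀))/ℏ = 0.9675 on the right.
Matching ψ and ψ′ at x = 0 gives r = (k₁ − k₂)/(k₁ + k₂), so R = r² = 0.3259 and T = 1 − R = 0.6741.

T = 0.674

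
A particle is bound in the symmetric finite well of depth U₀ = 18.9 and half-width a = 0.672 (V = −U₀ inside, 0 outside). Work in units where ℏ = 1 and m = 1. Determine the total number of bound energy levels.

Define the well-strength parameter z₀ = (a/ℏ)√(2mU₀) = 0.672 × √(2·1·18.9) = 4.132.
The even/odd transcendental equations gain one root per π/2 in z₀, giving N = 1 + ⌊2z₀/π⌋ = 1 + ⌊2.630⌋ = 3.

N = 3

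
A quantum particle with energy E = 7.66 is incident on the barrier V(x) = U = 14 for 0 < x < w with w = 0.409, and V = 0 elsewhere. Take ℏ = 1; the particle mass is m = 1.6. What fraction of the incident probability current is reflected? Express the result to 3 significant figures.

E < U: inside the barrier ψ ∝ e^{±κx} with κ = √(2m(U − E))/ℏ = 4.504.
κw = 1.842, sinh(κw) = 3.076.
Matching ψ, ψ′ at both faces gives T = [1 + U² sinh²(κw) / (4E(U − E))]⁻¹ = 1/10.55 = 0.0948.
R = 1 − T = 0.905.

R = 0.905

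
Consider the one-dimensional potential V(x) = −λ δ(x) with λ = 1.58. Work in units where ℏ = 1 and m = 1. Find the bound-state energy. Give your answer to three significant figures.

For x ≠ 0 the bound state is ψ ∝ e^{−κ|x|}; integrating the TISE across the delta gives the cusp condition 2κ = 2mλ/ℏ², so κ = 1.580.
Then E = −ℏ²κ²/(2m) = −mλ²/(2ℏ²) = -1.248.

E = -1.25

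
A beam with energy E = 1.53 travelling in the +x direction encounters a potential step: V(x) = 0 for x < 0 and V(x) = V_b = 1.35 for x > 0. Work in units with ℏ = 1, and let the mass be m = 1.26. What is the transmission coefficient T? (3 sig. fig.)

T = 0.761

On each side the TISE gives plane waves with k = √(2m(E − V))/ℏ: k₁ = √(2·1.26·1.53) = 1.964, k₂ = √(2·1.26·0.18) = 0.6735.
Continuity of ψ and ψ′ at the step yields the reflection amplitude r = (k₁ − k₂)/(k₁ + k₂) = 0.4892; thus R = |r|² = 0.2393, T = 0.7607.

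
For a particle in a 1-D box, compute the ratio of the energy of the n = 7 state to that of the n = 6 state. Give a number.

1.36111

E_n = n²π²ℏ²/(2mL²) so the ratio is n₂²/n₁² = 49/36 = 1.36111.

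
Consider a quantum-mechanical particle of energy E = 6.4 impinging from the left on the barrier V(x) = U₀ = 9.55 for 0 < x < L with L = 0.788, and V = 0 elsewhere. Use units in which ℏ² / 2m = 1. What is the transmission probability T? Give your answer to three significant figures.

T = 0.197

Since E < U₀ the interior solution is evanescent with decay constant κ = √(2m(U₀ − E))/ℏ = 1.775.
κL = 1.399, sinh(κL) = 1.901.
The exact tunnelling result is T⁻¹ = 1 + U₀² sinh²(κL) / [4E(U₀ − E)] = 5.088, so T = 0.197.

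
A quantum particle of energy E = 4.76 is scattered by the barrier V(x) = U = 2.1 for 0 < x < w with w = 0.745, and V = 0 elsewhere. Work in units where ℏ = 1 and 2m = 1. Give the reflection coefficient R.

R = 0.0711

Above the barrier the interior wavenumber is k₂ = √(2m(E − U))/ℏ = 1.631, giving phase k₂w = 1.215.
Matching at both interfaces gives T⁻¹ = 1 + U² sin²(k₂w) / [4E(E − U)] = 1.077, hence T = 0.929.
R = 1 − T = 0.0711.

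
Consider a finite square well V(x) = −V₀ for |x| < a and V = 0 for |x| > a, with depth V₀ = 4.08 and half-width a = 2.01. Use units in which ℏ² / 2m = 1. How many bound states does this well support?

The dimensionless depth is z₀ = a√(2mV₀)/ℏ = 2.01 × √(4.080) = 4.060.
A new bound state (alternating even/odd) appears each time z₀ passes a multiple of π/2, so N = ⌊2z₀/π⌋ + 1 = ⌊2.585⌋ + 1 = 3.

N = 3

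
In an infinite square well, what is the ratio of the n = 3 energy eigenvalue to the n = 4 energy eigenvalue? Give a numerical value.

Since E_n ∝ n², the ratio is (3/4)² = 0.5625.

0.5625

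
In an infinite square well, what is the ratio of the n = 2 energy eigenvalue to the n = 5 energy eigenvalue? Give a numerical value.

E_n = n²π²ℏ²/(2mL²) so the ratio is n₂²/n₁² = 4/25 = 0.16.

0.16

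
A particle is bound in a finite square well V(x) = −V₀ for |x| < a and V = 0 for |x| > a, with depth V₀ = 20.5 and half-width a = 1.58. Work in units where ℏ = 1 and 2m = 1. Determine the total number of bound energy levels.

N = 5

The dimensionless depth is z₀ = a√(2mV₀)/ℏ = 1.58 × √(20.50) = 7.154.
The even/odd transcendental equations gain one root per π/2 in z₀, giving N = 1 + ⌊2z₀/π⌋ = 1 + ⌊4.554⌋ = 5.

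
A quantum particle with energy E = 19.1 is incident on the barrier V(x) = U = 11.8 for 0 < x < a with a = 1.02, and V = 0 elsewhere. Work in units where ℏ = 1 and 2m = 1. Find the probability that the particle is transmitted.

Above the barrier the interior wavenumber is k₂ = √(2m(E − U))/ℏ = 2.702, giving phase k₂a = 2.756.
T = [1 + U² sin²(k₂a) / (4E(E − U))]⁻¹ = 1/1.035 = 0.966.

T = 0.966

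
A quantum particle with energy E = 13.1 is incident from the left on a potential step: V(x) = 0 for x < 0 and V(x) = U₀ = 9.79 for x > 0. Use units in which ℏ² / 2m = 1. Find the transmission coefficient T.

T = 0.890

On each side the TISE gives plane waves with k = √(2m(E − V))/ℏ: k₁ = √(2·½·13.1) = 3.619, k₂ = √(2·½·3.31) = 1.819.
Continuity of ψ and ψ′ at the step yields the reflection amplitude r = (k₁ − k₂)/(k₁ + k₂) = 0.3310; thus R = |r|² = 0.1095, T = 0.8905.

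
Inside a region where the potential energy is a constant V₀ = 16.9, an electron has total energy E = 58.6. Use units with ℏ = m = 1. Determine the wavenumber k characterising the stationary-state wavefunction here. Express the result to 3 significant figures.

With E > V₀ the solution is oscillatory, ψ ∝ e^{±ikx} with k = √(2m(E − V₀))/ℏ.
k = √(2 × 1 × 41.7) = 9.132.

k = 9.13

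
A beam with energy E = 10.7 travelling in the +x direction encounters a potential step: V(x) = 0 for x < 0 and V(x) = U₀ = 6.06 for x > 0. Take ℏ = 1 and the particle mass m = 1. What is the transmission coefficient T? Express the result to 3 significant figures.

The wavenumbers are k₁ = √(2mE)/ℏ = 4.626 on the left and k₂ = √(2m(E − U₀))/ℏ = 3.046 on the right.
Continuity of ψ and ψ′ at the step yields the reflection amplitude r = (k₁ − k₂)/(k₁ + k₂) = 0.2059; thus R = |r|² = 0.04239, T = 0.9576.

T = 0.958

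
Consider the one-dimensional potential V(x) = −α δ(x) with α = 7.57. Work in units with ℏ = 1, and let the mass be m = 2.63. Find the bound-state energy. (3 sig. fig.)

E = -75.4

For x ≠ 0 the bound state is ψ ∝ e^{−κ|x|}; integrating the TISE across the delta gives the cusp condition 2κ = 2mα/ℏ², so κ = 19.91.
Then E = −ℏ²κ²/(2m) = −mα²/(2ℏ²) = -75.36.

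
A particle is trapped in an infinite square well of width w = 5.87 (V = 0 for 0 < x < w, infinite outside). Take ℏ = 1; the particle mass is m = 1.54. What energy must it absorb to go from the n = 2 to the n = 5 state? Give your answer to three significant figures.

ΔE = 1.95

E_n = n²π²ℏ²/(2mw²), so ΔE = (5² − 2²) π²ℏ²/(2mw²).
ΔE = 21 × π² / (2 × 1.54 × 5.87²) = 1.953.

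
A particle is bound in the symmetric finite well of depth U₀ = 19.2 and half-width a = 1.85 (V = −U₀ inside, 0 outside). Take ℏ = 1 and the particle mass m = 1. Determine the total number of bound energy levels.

N = 8

The dimensionless depth is z₀ = a√(2mU₀)/ℏ = 1.85 × √(38.40) = 11.46.
A new bound state (alternating even/odd) appears each time z₀ passes a multiple of π/2, so N = ⌊2z₀/π⌋ + 1 = ⌊7.298⌋ + 1 = 8.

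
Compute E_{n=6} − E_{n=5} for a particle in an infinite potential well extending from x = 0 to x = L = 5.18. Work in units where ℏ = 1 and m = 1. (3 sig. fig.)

E_n = n²π²ℏ²/(2mL²), so ΔE = (6² − 5²) π²ℏ²/(2mL²).
ΔE = 11 × π² / (2 × 1 × 5.18²) = 2.023.

ΔE = 2.02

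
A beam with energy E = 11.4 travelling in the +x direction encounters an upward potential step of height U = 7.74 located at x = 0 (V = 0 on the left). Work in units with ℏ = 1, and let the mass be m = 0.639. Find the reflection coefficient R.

R = 0.0765

The wavenumbers are k₁ = √(2mE)/ℏ = 3.817 on the left and k₂ = √(2m(E − U))/ℏ = 2.163 on the right.
Matching ψ and ψ′ at x = 0 gives r = (k₁ − k₂)/(k₁ + k₂), so R = r² = 0.07653 and T = 1 − R = 0.9235.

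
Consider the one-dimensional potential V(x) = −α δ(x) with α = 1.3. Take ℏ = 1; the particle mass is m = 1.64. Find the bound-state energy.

The bound state is ψ(x) = √κ e^{−κ|x|}. The derivative jump ψ'(0⁺) − ψ'(0⁻) = −(2mα/ℏ²)ψ(0) fixes κ = mα/ℏ² = 2.132.
Then E = −ℏ²κ²/(2m) = −mα²/(2ℏ²) = -1.386.

E = -1.39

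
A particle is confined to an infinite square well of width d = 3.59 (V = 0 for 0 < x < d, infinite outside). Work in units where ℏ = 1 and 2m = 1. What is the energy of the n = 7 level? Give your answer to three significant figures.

Requiring ψ(0) = ψ(d) = 0 quantises k = nπ/d, hence E_n = ℏ²k²/2m = n²π²ℏ²/(2md²).
E_7 = 7² × π² / (2 × 0.5 × 3.59²) = 37.52.

E = 37.5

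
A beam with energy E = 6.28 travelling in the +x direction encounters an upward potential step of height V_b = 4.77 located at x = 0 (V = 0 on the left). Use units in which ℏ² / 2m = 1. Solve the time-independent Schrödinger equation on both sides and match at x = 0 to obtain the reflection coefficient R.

R = 0.117

The wavenumbers are k₁ = √(2mE)/ℏ = 2.506 on the left and k₂ = √(2m(E − V_b))/ℏ = 1.229 on the right.
Continuity of ψ and ψ′ at the step yields the reflection amplitude r = (k₁ − k₂)/(k₁ + k₂) = 0.3420; thus R = |r|² = 0.1169, T = 0.8831.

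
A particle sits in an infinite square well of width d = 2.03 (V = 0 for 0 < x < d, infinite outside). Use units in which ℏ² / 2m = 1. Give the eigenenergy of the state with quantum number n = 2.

The infinite-well eigenfunctions ψ_n = √(2/d) sin(nπx/d) vanish at both walls, giving E_n = n²π²ℏ²/(2md²).
E_2 = 2² × π² / (2 × 0.5 × 2.03²) = 9.580.

E = 9.58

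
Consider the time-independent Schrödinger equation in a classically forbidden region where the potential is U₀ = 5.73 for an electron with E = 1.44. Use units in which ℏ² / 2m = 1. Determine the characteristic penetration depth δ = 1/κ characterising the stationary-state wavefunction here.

δ = 0.483

Since E < U₀ the TISE in this region is ψ'' = κ²ψ with κ = √(2m(U₀ − E))/ℏ.
κ = √(2 × 0.5 × 4.29) = 2.071. The penetration depth is δ = 1/κ = 0.483.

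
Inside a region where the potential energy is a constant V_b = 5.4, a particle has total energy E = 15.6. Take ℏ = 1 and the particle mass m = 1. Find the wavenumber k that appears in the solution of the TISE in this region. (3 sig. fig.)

k = 4.52

With E > V_b the solution is oscillatory, ψ ∝ e^{±ikx} with k = √(2m(E − V_b))/ℏ.
k = √(2 × 1 × 10.2) = 4.517.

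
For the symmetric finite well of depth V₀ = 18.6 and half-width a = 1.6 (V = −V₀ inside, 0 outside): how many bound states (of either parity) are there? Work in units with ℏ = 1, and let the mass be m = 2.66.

N = 11

Define the well-strength parameter z₀ = (a/ℏ)√(2mV₀) = 1.6 × √(2·2.66·18.6) = 15.92.
The even/odd transcendental equations gain one root per π/2 in z₀, giving N = 1 + ⌊2z₀/π⌋ = 1 + ⌊10.13⌋ = 11.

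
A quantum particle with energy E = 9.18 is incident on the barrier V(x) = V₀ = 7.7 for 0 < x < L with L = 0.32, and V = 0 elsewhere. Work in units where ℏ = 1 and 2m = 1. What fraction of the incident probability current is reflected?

R = 0.136

E > V₀: inside the barrier k₂ = √(2m(E − V₀))/ℏ = 1.217, k₂L = 0.3893.
Matching at both interfaces gives T⁻¹ = 1 + V₀² sin²(k₂L) / [4E(E − V₀)] = 1.157, hence T = 0.864.
R = 1 − T = 0.136.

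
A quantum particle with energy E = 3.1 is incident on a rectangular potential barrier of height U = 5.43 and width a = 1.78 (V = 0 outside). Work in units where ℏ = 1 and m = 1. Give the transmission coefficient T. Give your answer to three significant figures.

E < U: inside the barrier ψ ∝ e^{±κx} with κ = √(2m(U − E))/ℏ = 2.159.
κa = 3.842, sinh(κa) = 23.31.
The exact tunnelling result is T⁻¹ = 1 + U² sinh²(κa) / [4E(U − E)] = 555.5, so T = 0.00180.

T = 0.00180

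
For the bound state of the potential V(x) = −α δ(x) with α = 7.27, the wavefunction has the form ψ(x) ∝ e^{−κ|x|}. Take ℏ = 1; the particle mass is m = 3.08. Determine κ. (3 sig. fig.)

Integrate −(ℏ²/2m)ψ'' − αδ(x)ψ = Eψ from −ε to +ε: the ψ'' term gives ψ'(0⁺) − ψ'(0⁻) and the δ term gives −(2mα/ℏ²)ψ(0).
With ψ ∝ e^{−κ|x|} this yields −2κ = −2mα/ℏ², so κ = mα/ℏ² = 22.39.

κ = 22.4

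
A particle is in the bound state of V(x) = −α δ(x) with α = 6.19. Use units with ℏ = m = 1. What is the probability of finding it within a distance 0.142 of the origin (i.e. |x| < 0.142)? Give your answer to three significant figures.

The normalised bound state is ψ = √κ e^{−κ|x|} with κ = mα/ℏ² = 6.190.
P(|x| < d) = ∫_{−d}^{d} κ e^{−2κ|x|} dx = 1 − e^{−2κd} = 1 − e^{−1.758} = 0.8276.

P = 0.828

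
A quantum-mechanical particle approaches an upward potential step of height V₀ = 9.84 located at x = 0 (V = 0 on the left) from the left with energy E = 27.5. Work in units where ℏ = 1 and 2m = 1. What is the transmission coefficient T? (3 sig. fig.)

T = 0.988

The wavenumbers are k₁ = √(2mE)/ℏ = 5.244 on the left and k₂ = √(2m(E − V₀))/ℏ = 4.202 on the right.
Matching ψ and ψ′ at x = 0 gives r = (k₁ − k₂)/(k₁ + k₂), so R = r² = 0.01216 and T = 1 − R = 0.9878.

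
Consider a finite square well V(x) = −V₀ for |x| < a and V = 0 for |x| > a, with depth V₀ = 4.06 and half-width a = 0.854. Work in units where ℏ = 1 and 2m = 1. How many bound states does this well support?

The dimensionless depth is z₀ = a√(2mV₀)/ℏ = 0.854 × √(4.060) = 1.721.
A new bound state (alternating even/odd) appears each time z₀ passes a multiple of π/2, so N = ⌊2z₀/π⌋ + 1 = ⌊1.095⌋ + 1 = 2.

N = 2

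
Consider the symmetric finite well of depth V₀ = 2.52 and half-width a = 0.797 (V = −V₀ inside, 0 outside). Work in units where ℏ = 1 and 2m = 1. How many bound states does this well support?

N = 1

Define the well-strength parameter z₀ = (a/ℏ)√(2mV₀) = 0.797 × √(2·0.5·2.52) = 1.265.
A new bound state (alternating even/odd) appears each time z₀ passes a multiple of π/2, so N = ⌊2z₀/π⌋ + 1 = ⌊0.8055⌋ + 1 = 1.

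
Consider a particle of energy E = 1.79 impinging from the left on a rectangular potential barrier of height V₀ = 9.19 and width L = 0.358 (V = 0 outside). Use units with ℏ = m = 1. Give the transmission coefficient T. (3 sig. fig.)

T = 0.154

E < V₀: inside the barrier ψ ∝ e^{±κx} with κ = √(2m(V₀ − E))/ℏ = 3.847.
κL = 1.377, sinh(κL) = 1.856.
The exact tunnelling result is T⁻¹ = 1 + V₀² sinh²(κL) / [4E(V₀ − E)] = 6.490, so T = 0.154.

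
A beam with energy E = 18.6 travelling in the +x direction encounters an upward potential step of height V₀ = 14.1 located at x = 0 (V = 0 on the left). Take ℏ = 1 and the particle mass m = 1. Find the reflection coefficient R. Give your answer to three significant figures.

R = 0.116

On each side the TISE gives plane waves with k = √(2m(E − V))/ℏ: k₁ = √(2·1·18.6) = 6.099, k₂ = √(2·1·4.5) = 3.000.
Continuity of ψ and ψ′ at the step yields the reflection amplitude r = (k₁ − k₂)/(k₁ + k₂) = 0.3406; thus R = |r|² = 0.1160, T = 0.8840.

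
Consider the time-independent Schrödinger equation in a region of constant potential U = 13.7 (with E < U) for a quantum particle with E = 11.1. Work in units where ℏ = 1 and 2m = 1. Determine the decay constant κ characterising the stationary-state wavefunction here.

κ = 1.61

Since E < U the TISE in this region is ψ'' = κ²ψ with κ = √(2m(U − E))/ℏ.
κ = √(2 × 0.5 × 2.6) = 1.612.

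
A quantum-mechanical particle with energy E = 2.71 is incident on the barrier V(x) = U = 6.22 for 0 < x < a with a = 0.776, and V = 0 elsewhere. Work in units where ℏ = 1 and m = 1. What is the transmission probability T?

T = 0.0624

Since E < U the interior solution is evanescent with decay constant κ = √(2m(U − E))/ℏ = 2.650.
κa = 2.056, sinh(κa) = 3.843.
Matching ψ, ψ′ at both faces gives T = [1 + U² sinh²(κa) / (4E(U − E))]⁻¹ = 1/16.02 = 0.0624.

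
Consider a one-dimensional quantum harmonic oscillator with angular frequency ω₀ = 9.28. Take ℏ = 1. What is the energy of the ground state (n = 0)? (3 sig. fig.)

The oscillator eigenvalues are E_n = ℏω₀(n + ½), so E_0 = 9.28 × 0.5 = 4.640.

E = 4.64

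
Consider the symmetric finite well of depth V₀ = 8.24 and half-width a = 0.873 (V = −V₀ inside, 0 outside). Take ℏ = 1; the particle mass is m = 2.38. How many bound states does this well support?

The dimensionless depth is z₀ = a√(2mV₀)/ℏ = 0.873 × √(39.22) = 5.467.
A new bound state (alternating even/odd) appears each time z₀ passes a multiple of π/2, so N = ⌊2z₀/π⌋ + 1 = ⌊3.481⌋ + 1 = 4.

N = 4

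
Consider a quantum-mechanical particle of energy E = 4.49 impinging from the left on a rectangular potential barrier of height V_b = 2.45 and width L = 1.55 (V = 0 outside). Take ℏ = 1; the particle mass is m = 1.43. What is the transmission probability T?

T = 0.950

E > V_b: inside the barrier k₂ = √(2m(E − V_b))/ℏ = 2.415, k₂L = 3.744.
T = [1 + V_b² sin²(k₂L) / (4E(E − V_b))]⁻¹ = 1/1.053 = 0.950.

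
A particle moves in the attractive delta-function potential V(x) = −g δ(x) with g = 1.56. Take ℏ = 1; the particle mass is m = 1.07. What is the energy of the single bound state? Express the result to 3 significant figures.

The bound state is ψ(x) = √κ e^{−κ|x|}. The derivative jump ψ'(0⁺) − ψ'(0⁻) = −(2mg/ℏ²)ψ(0) fixes κ = mg/ℏ² = 1.669.
Then E = −ℏ²κ²/(2m) = −mg²/(2ℏ²) = -1.302.

E = -1.30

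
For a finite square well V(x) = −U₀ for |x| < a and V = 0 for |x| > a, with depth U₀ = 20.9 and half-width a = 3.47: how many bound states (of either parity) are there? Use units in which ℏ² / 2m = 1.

N = 11

The dimensionless depth is z₀ = a√(2mU₀)/ℏ = 3.47 × √(20.90) = 15.86.
A new bound state (alternating even/odd) appears each time z₀ passes a multiple of π/2, so N = ⌊2z₀/π⌋ + 1 = ⌊10.10⌋ + 1 = 11.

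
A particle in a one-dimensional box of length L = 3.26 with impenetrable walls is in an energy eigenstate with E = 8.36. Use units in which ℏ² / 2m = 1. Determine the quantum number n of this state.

n = 3

For an infinite well E_n = n²π²ℏ²/(2mL²), so n = (L/πℏ)√(2mE).
n = (3.26/π) × √(2 × 0.5 × 8.36) = 3.000 → n = 3.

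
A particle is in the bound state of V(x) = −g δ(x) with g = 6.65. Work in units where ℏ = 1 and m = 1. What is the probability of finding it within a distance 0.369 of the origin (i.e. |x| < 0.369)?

The normalised bound state is ψ = √κ e^{−κ|x|} with κ = mg/ℏ² = 6.650.
P(|x| < d) = ∫_{−d}^{d} κ e^{−2κ|x|} dx = 1 − e^{−2κd} = 1 − e^{−4.908} = 0.9926.

P = 0.993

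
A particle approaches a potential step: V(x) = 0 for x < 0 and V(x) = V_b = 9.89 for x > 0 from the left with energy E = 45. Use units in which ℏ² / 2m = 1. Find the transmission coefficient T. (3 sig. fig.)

T = 0.996

The wavenumbers are k₁ = √(2mE)/ℏ = 6.708 on the left and k₂ = √(2m(E − V_b))/ℏ = 5.925 on the right.
Continuity of ψ and ψ′ at the step yields the reflection amplitude r = (k₁ − k₂)/(k₁ + k₂) = 0.06196; thus R = |r|² = 0.003840, T = 0.9962.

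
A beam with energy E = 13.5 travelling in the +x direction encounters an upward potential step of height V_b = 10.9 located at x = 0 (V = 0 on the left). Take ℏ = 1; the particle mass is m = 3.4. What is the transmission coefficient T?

T = 0.848

On each side the TISE gives plane waves with k = √(2m(E − V))/ℏ: k₁ = √(2·3.4·13.5) = 9.581, k₂ = √(2·3.4·2.6) = 4.205.
Matching ψ and ψ′ at x = 0 gives r = (k₁ − k₂)/(k₁ + k₂), so R = r² = 0.1521 and T = 1 − R = 0.8479.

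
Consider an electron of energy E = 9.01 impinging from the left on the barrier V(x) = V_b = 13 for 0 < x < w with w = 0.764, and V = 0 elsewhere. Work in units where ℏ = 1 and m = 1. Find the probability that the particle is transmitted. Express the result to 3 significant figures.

E < V_b: inside the barrier ψ ∝ e^{±κx} with κ = √(2m(V_b − E))/ℏ = 2.825.
κw = 2.158, sinh(κw) = 4.270.
The exact tunnelling result is T⁻¹ = 1 + V_b² sinh²(κw) / [4E(V_b − E)] = 22.43, so T = 0.0446.

T = 0.0446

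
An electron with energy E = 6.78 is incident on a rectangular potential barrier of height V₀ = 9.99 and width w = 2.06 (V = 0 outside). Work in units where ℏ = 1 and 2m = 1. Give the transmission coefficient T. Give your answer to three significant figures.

Since E < V₀ the interior solution is evanescent with decay constant κ = √(2m(V₀ − E))/ℏ = 1.792.
κw = 3.691, sinh(κw) = 20.03.
Matching ψ, ψ′ at both faces gives T = [1 + V₀² sinh²(κw) / (4E(V₀ − E))]⁻¹ = 1/460.7 = 0.00217.

T = 0.00217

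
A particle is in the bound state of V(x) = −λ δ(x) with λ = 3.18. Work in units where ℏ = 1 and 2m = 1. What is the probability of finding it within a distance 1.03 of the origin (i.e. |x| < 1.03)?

The normalised bound state is ψ = √κ e^{−κ|x|} with κ = mλ/ℏ² = 1.590.
P(|x| < d) = ∫_{−d}^{d} κ e^{−2κ|x|} dx = 1 − e^{−2κd} = 1 − e^{−3.275} = 0.9622.

P = 0.962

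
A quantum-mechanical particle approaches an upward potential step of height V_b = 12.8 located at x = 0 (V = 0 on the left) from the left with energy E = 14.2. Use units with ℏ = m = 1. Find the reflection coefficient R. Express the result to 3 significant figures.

R = 0.273

The wavenumbers are k₁ = √(2mE)/ℏ = 5.329 on the left and k₂ = √(2m(E − V_b))/ℏ = 1.673 on the right.
Continuity of ψ and ψ′ at the step yields the reflection amplitude r = (k₁ − k₂)/(k₁ + k₂) = 0.5221; thus R = |r|² = 0.2726, T = 0.7274.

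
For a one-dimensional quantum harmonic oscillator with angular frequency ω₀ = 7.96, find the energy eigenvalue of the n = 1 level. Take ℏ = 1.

The oscillator eigenvalues are E_n = ℏω₀(n + ½), so E_1 = 7.96 × 1.5 = 11.94.

E = 11.9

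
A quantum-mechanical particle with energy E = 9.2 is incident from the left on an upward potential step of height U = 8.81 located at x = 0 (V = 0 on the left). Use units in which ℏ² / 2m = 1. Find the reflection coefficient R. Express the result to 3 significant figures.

On each side the TISE gives plane waves with k = √(2m(E − V))/ℏ: k₁ = √(2·½·9.2) = 3.033, k₂ = √(2·½·0.39) = 0.6245.
Continuity of ψ and ψ′ at the step yields the reflection amplitude r = (k₁ − k₂)/(k₁ + k₂) = 0.6585; thus R = |r|² = 0.4337, T = 0.5663.

R = 0.434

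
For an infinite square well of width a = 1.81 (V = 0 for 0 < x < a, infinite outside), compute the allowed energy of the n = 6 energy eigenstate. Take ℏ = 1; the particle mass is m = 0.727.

E = 74.6

Requiring ψ(0) = ψ(a) = 0 quantises k = nπ/a, hence E_n = ℏ²k²/2m = n²π²ℏ²/(2ma²).
E_6 = 6² × π² / (2 × 0.727 × 1.81²) = 74.59.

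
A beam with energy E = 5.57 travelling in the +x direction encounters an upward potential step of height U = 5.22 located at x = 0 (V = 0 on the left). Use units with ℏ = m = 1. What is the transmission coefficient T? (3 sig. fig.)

On each side the TISE gives plane waves with k = √(2m(E − V))/ℏ: k₁ = √(2·1·5.57) = 3.338, k₂ = √(2·1·0.35) = 0.8367.
Continuity of ψ and ψ′ at the step yields the reflection amplitude r = (k₁ − k₂)/(k₁ + k₂) = 0.5991; thus R = |r|² = 0.3590, T = 0.6410.

T = 0.641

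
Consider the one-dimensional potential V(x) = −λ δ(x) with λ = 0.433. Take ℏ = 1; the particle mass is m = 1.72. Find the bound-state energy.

The bound state is ψ(x) = √κ e^{−κ|x|}. The derivative jump ψ'(0⁺) − ψ'(0⁻) = −(2mλ/ℏ²)ψ(0) fixes κ = mλ/ℏ² = 0.7448.
Then E = −ℏ²κ²/(2m) = −mλ²/(2ℏ²) = -0.1612.

E = -0.161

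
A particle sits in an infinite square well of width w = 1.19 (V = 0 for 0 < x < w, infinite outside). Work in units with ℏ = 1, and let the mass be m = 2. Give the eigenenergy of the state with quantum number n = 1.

Requiring ψ(0) = ψ(w) = 0 quantises k = nπ/w, hence E_n = ℏ²k²/2m = n²π²ℏ²/(2mw²).
E_1 = 1² × π² / (2 × 2 × 1.19²) = 1.742.

E = 1.74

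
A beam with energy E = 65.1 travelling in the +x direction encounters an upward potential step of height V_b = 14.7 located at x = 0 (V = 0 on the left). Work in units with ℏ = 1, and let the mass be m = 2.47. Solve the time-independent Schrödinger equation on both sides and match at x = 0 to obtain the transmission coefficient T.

The wavenumbers are k₁ = √(2mE)/ℏ = 17.93 on the left and k₂ = √(2m(E − V_b))/ℏ = 15.78 on the right.
Matching ψ and ψ′ at x = 0 gives r = (k₁ − k₂)/(k₁ + k₂), so R = r² = 0.004083 and T = 1 − R = 0.9959.

T = 0.996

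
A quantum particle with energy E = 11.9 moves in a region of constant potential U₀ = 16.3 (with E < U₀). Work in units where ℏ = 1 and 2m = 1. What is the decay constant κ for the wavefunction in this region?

κ = 2.10

Since E < U₀ the TISE in this region is ψ'' = κ²ψ with κ = √(2m(U₀ − E))/ℏ.
κ = √(2 × 0.5 × 4.4) = 2.098.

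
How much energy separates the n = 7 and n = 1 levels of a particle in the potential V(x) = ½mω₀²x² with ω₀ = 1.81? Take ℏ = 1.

E_n = ℏω₀(n + ½), so ΔE = (7 − 1) ℏω₀ = 6 × 1.81 = 10.86.

ΔE = 10.9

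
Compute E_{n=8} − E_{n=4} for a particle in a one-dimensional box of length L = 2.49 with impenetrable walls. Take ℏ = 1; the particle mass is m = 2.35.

ΔE = 16.3

E_n = n²π²ℏ²/(2mL²), so ΔE = (8² − 4²) π²ℏ²/(2mL²).
ΔE = 48 × π² / (2 × 2.35 × 2.49²) = 16.26.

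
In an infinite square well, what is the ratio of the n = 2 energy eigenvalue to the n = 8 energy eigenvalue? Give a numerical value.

0.0625

E_n = n²π²ℏ²/(2mL²) so the ratio is n₂²/n₁² = 4/64 = 0.0625.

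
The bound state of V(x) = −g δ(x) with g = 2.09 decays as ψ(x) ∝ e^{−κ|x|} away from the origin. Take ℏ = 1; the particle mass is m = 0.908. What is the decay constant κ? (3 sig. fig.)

Integrating the TISE across x = 0 gives the cusp condition ψ'(0⁺) − ψ'(0⁻) = −(2mg/ℏ²)ψ(0).
With ψ ∝ e^{−κ|x|} this yields −2κ = −2mg/ℏ², so κ = mg/ℏ² = 1.898.

κ = 1.90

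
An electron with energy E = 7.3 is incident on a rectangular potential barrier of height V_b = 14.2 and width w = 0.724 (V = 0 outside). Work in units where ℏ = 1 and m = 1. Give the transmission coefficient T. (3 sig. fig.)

T = 0.0183

E < V_b: inside the barrier ψ ∝ e^{±κx} with κ = √(2m(V_b − E))/ℏ = 3.715.
κw = 2.690, sinh(κw) = 7.328.
The exact tunnelling result is T⁻¹ = 1 + V_b² sinh²(κw) / [4E(V_b − E)] = 54.75, so T = 0.0183.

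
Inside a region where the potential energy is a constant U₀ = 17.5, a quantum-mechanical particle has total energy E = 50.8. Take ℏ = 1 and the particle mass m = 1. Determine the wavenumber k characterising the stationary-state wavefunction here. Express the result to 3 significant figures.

k = 8.16

With E > U₀ the solution is oscillatory, ψ ∝ e^{±ikx} with k = √(2m(E − U₀))/ℏ.
k = √(2 × 1 × 33.3) = 8.161.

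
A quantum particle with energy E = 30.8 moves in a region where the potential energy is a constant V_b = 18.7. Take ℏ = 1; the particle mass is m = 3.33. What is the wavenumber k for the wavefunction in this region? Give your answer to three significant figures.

With E > V_b the solution is oscillatory, ψ ∝ e^{±ikx} with k = √(2m(E − V_b))/ℏ.
k = √(2 × 3.33 × 12.1) = 8.977.

k = 8.98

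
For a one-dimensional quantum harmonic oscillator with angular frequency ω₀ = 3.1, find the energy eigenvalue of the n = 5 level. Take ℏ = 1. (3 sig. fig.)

E = 17.1

The oscillator eigenvalues are E_n = ℏω₀(n + ½), so E_5 = 3.1 × 5.5 = 17.05.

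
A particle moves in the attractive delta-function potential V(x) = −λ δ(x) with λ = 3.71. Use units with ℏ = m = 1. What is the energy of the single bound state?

The bound state is ψ(x) = √κ e^{−κ|x|}. The derivative jump ψ'(0⁺) − ψ'(0⁻) = −(2mλ/ℏ²)ψ(0) fixes κ = mλ/ℏ² = 3.710.
Then E = −ℏ²κ²/(2m) = −mλ²/(2ℏ²) = -6.882.

E = -6.88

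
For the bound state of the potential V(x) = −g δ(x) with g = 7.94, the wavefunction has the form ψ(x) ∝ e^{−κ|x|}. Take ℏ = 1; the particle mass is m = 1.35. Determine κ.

Integrating the TISE across x = 0 gives the cusp condition ψ'(0⁺) − ψ'(0⁻) = −(2mg/ℏ²)ψ(0).
With ψ ∝ e^{−κ|x|} this yields −2κ = −2mg/ℏ², so κ = mg/ℏ² = 10.72.

κ = 10.7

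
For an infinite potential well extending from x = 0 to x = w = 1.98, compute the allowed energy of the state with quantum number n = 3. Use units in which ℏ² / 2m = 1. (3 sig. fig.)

Requiring ψ(0) = ψ(w) = 0 quantises k = nπ/w, hence E_n = ℏ²k²/2m = n²π²ℏ²/(2mw²).
E_3 = 3² × π² / (2 × 0.5 × 1.98²) = 22.66.

E = 22.7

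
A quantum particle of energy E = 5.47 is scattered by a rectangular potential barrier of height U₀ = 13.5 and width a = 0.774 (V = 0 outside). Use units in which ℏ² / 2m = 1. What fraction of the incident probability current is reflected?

E < U₀: inside the barrier ψ ∝ e^{±κx} with κ = √(2m(U₀ − E))/ℏ = 2.834.
κa = 2.193, sinh(κa) = 4.427.
The exact tunnelling result is T⁻¹ = 1 + U₀² sinh²(κa) / [4E(U₀ − E)] = 21.33, so T = 0.0469.
R = 1 − T = 0.953.

R = 0.953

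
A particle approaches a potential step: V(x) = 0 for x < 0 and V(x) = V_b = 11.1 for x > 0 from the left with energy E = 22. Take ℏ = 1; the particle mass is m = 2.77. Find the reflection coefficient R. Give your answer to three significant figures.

On each side the TISE gives plane waves with k = √(2m(E − V))/ℏ: k₁ = √(2·2.77·22) = 11.04, k₂ = √(2·2.77·10.9) = 7.771.
Matching ψ and ψ′ at x = 0 gives r = (k₁ − k₂)/(k₁ + k₂), so R = r² = 0.03020 and T = 1 − R = 0.9698.

R = 0.0302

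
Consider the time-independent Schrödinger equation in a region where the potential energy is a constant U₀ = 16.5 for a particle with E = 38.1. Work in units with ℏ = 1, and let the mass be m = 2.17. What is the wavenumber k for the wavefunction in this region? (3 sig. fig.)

With E > U₀ the solution is oscillatory, ψ ∝ e^{±ikx} with k = √(2m(E − U₀))/ℏ.
k = √(2 × 2.17 × 21.6) = 9.682.

k = 9.68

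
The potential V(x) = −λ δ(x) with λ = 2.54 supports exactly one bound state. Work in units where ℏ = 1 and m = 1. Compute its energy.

For x ≠ 0 the bound state is ψ ∝ e^{−κ|x|}; integrating the TISE across the delta gives the cusp condition 2κ = 2mλ/ℏ², so κ = 2.540.
Then E = −ℏ²κ²/(2m) = −mλ²/(2ℏ²) = -3.226.

E = -3.23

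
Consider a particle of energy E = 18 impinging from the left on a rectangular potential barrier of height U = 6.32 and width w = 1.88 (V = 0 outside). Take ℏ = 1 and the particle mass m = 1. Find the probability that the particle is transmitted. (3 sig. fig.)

T = 0.995

E > U: inside the barrier k₂ = √(2m(E − U))/ℏ = 4.833, k₂w = 9.086.
T = [1 + U² sin²(k₂w) / (4E(E − U))]⁻¹ = 1/1.005 = 0.995.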